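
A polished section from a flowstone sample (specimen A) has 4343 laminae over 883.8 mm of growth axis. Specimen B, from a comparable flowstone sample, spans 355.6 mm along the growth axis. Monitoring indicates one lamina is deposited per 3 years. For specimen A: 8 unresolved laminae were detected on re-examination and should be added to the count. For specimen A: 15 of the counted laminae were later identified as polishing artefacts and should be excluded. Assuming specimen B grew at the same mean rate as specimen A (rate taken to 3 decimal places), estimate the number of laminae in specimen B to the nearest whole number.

1743 laminae

Specimen A: correcting the raw count gives 4343 − 15 + 8 = 4336 true laminae.
Specimen A: 4336 laminae at 3 years each span 4336 × 3 = 13008 years.
A: Extension rate ≈ 883.8 / 13008 = 0.068 mm/year.
For B, 355.6 / 0.068 = 5229.41 years; at 3 years per lamina that is 5229.41 / 3 ≈ 1743 laminae.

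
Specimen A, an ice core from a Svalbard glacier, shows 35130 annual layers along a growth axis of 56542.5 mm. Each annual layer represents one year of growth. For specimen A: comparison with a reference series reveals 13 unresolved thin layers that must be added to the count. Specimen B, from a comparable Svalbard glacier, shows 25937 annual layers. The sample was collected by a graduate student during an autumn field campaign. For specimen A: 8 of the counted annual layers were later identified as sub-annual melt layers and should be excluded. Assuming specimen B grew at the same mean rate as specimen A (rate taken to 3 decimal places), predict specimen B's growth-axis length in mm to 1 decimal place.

41732.6 mm

Specimen A: after corrections the count is 35130 − 8 + 13 = 35135 annual layers.
A: 56542.5 mm over 35135 years gives 56542.5 / 35135 ≈ 1.609 mm/year.
For B, 1.609 mm/year × 25937 years = 41732.6 mm.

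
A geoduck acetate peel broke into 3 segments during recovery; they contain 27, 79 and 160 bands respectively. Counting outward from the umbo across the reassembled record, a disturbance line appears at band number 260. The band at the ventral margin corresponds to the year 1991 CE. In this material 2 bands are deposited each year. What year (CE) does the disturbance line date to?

Total bands = 27 + 79 + 160 = 266.
Between band 260 and the ventral margin there are 266 − 260 = 6 bands.
With 2 bands per year, 6 / 2 = 3 years.
1991 − 3 = 1988 CE.

1988 CE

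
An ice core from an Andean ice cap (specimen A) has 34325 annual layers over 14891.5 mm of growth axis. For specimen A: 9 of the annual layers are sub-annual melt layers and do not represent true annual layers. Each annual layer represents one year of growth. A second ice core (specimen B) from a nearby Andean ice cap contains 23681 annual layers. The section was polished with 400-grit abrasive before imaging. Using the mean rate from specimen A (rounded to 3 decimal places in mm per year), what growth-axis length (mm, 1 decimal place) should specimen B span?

Specimen A: correcting the raw count gives 34325 − 9 = 34316 true annual layers.
A: Extension rate ≈ 14891.5 / 34316 = 0.434 mm per year.
For B, 0.434 mm/year × 23681 years = 10277.6 mm.

10277.6 mm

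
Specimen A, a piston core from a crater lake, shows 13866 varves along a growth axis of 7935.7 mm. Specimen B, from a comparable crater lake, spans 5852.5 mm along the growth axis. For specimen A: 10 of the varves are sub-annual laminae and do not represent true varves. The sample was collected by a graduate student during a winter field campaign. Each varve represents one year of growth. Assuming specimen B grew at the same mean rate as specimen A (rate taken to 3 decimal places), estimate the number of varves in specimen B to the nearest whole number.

Specimen A: correcting the raw count gives 13866 − 10 = 13856 true varves.
A: 7935.7 mm over 13856 years gives 7935.7 / 13856 ≈ 0.573 mm per year.
For B, 5852.5 / 0.573 = 10213.79 years ≈ 10214 varves.

10214 varves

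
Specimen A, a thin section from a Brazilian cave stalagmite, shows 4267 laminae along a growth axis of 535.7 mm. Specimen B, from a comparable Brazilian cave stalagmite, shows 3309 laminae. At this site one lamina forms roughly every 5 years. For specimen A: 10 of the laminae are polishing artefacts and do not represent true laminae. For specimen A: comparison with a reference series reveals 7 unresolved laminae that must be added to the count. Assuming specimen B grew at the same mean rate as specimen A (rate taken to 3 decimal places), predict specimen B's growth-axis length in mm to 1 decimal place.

413.6 mm

Specimen A: after corrections the count is 4267 − 10 + 7 = 4264 laminae.
Specimen A: 4264 laminae at 5 years each span 4264 × 5 = 21320 years.
A: Mean rate = 535.7 mm / 21320 years ≈ 0.025 mm/yr.
Specimen B: 3309 laminae at 5 years each span 3309 × 5 = 16545 years. B's length ≈ 0.025 × 16545 = 413.6 mm.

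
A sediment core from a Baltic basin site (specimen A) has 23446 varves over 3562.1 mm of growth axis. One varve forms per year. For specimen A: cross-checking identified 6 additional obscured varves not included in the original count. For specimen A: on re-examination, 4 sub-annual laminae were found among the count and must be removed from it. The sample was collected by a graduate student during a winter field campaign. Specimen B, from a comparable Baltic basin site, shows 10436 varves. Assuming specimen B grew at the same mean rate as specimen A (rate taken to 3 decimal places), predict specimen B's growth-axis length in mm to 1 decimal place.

Specimen A: true varve count = 23446 − 4 + 6 = 23448.
A: 3562.1 mm over 23448 years gives 3562.1 / 23448 ≈ 0.152 mm per year.
B's length ≈ 0.152 × 10436 = 1586.3 mm.

1586.3 mm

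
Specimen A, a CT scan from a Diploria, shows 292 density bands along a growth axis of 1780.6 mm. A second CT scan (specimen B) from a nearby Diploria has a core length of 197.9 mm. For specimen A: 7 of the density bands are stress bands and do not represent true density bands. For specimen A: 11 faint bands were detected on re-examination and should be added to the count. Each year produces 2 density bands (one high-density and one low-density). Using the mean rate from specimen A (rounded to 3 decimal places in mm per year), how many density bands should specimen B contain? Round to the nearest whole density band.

Specimen A: adjusted count: 292 − 7 + 11 = 296 density bands.
Specimen A: dividing by 2 density bands per year: 296 / 2 = 148 years.
A: Extension rate ≈ 1780.6 / 148 = 12.031 mm/year.
For B, 197.9 / 12.031 = 16.45 years; at 2 density bands per year that is 16.45 × 2 ≈ 33 density bands.

33 density bands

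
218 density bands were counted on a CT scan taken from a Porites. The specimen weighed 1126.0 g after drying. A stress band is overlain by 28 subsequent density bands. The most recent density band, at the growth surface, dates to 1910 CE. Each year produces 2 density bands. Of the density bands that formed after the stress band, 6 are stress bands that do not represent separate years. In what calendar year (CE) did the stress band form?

1899 CE

28 density bands post-date the stress band.
Excluding 6 false density bands: 28 − 6 = 22.
22 density bands at 2 per year is 22 / 2 = 11 years.
1910 − 11 = 1899 CE.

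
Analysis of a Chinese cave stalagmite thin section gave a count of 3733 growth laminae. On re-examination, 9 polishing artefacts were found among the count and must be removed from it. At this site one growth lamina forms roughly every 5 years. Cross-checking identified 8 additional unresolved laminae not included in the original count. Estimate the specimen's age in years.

After corrections the count is 3733 − 9 + 8 = 3732 growth laminae.
3732 growth laminae at 5 years each span 3732 × 5 = 18660 years.

18660 years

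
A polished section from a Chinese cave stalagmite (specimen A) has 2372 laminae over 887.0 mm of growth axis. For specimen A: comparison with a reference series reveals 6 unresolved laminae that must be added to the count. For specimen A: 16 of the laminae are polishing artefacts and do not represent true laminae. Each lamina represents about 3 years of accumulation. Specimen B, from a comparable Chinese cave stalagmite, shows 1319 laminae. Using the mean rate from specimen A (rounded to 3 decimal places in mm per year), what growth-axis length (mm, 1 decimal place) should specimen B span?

Specimen A: correcting the raw count gives 2372 − 16 + 6 = 2362 true laminae.
Specimen A: 2362 laminae at 3 years each span 2362 × 3 = 7086 years.
A: Extension rate ≈ 887.0 / 7086 = 0.125 mm/yr.
Specimen B: at 3 years per lamina, 1319 × 3 = 3957 years. For B, 0.125 mm/year × 3957 years = 494.6 mm.

494.6 mm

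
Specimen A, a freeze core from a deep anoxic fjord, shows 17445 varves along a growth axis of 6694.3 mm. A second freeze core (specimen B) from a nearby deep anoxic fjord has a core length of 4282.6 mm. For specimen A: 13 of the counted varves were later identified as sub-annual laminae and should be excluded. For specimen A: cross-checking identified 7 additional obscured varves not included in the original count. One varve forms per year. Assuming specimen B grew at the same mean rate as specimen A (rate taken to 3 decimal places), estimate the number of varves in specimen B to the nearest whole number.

Specimen A: adjusted count: 17445 − 13 + 7 = 17439 varves.
A: 6694.3 mm over 17439 years gives 6694.3 / 17439 ≈ 0.384 mm/yr.
For B, 4282.6 / 0.384 = 11152.60 years ≈ 11153 varves.

11153 varves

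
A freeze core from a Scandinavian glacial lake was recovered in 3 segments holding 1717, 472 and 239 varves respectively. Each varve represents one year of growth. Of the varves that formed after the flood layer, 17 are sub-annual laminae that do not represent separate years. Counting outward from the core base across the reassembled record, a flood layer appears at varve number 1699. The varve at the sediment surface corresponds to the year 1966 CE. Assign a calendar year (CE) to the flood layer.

Total varves = 1717 + 472 + 239 = 2428.
Between varve 1699 and the sediment surface there are 2428 − 1699 = 729 varves.
Excluding 17 false varves: 729 − 17 = 712.
Counting back 712 years from 1966 CE places the flood layer in 1966 − 712 = 1254 CE.

1254 CE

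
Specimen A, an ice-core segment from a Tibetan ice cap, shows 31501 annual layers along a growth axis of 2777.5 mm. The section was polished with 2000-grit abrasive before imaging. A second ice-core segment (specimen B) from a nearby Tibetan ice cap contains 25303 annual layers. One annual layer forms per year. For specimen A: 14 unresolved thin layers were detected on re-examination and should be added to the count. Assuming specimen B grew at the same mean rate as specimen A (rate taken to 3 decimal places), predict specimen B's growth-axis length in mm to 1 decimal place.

2226.7 mm

Specimen A: correcting the raw count gives 31501 + 14 = 31515 true annual layers.
A: 2777.5 mm over 31515 years gives 2777.5 / 31515 ≈ 0.088 mm/yr.
B's length ≈ 0.088 × 25303 = 2226.7 mm.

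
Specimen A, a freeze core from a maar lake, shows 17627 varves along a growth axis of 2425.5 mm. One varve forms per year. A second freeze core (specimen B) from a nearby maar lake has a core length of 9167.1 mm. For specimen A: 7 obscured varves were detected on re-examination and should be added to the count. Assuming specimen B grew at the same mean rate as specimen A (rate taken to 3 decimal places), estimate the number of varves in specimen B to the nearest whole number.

66428 varves

Specimen A: true varve count = 17627 + 7 = 17634.
A: Extension rate ≈ 2425.5 / 17634 = 0.138 mm/yr.
B spans 9167.1 / 0.138 = 66428.26 years ≈ 66428 varves.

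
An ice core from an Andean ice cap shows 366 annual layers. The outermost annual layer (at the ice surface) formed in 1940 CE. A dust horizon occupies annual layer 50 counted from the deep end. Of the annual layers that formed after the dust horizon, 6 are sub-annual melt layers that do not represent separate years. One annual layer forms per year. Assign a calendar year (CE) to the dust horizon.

1630 CE

Between annual layer 50 and the ice surface there are 366 − 50 = 316 annual layers.
Removing the 6 false annual layers leaves 316 − 6 = 310 true annual layers beyond the dust horizon.
1940 − 310 = 1630 CE.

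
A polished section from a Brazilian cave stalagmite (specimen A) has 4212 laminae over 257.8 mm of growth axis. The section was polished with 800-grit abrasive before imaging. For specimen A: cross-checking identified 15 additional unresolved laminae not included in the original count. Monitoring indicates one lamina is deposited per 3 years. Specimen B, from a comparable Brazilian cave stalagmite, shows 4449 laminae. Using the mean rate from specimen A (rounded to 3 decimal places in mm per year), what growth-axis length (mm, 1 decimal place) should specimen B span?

266.9 mm

Specimen A: adjusted count: 4212 + 15 = 4227 laminae.
Specimen A: 4227 laminae at 3 years each span 4227 × 3 = 12681 years.
A: Mean rate = 257.8 mm / 12681 years ≈ 0.020 mm/year.
Specimen B: multiplying by 3 years per lamina: 4449 × 3 = 13347 years. For B, 0.020 mm/year × 13347 years = 266.9 mm.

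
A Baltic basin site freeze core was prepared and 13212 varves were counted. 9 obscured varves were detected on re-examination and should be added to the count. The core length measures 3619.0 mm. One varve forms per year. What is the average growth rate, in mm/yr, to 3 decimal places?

0.274 mm/yr

Adjusted count: 13212 + 9 = 13221 varves.
Extension rate ≈ 3619.0 / 13221 = 0.274 mm/yr.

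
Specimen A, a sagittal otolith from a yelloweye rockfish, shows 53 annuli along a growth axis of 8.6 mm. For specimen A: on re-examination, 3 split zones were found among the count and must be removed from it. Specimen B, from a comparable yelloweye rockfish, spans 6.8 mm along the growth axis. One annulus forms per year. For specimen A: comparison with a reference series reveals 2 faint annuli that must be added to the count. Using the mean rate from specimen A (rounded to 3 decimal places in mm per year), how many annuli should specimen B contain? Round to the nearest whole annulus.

Specimen A: after corrections the count is 53 − 3 + 2 = 52 annuli.
A: 8.6 mm over 52 years gives 8.6 / 52 ≈ 0.165 mm per year.
B spans 6.8 / 0.165 = 41.21 years ≈ 41 annuli.

41 annuli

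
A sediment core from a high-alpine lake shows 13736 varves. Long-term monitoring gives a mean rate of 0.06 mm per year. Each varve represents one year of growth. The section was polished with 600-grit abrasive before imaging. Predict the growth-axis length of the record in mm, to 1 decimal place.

824.2 mm

The record spans 13736 years at 0.06 mm per year.
Predicted length = 0.06 mm/year × 13736 years = 824.2 mm.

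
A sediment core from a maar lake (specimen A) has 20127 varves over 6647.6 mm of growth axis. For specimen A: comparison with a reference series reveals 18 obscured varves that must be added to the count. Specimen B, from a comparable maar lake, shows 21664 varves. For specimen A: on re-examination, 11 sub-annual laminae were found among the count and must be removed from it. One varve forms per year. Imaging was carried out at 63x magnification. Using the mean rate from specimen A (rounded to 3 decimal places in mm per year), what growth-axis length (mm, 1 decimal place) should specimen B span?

7149.1 mm

Specimen A: after corrections the count is 20127 − 11 + 18 = 20134 varves.
A: Mean rate = 6647.6 mm / 20134 years ≈ 0.330 mm/yr.
B's length ≈ 0.330 × 21664 = 7149.1 mm.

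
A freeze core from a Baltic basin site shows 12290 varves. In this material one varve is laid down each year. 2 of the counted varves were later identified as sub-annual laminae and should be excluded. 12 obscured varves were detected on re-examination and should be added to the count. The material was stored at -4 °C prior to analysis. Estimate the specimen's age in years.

12300 yr

Correcting the raw count gives 12290 − 2 + 12 = 12300 true varves.
At one varve per year, that is 12300 years.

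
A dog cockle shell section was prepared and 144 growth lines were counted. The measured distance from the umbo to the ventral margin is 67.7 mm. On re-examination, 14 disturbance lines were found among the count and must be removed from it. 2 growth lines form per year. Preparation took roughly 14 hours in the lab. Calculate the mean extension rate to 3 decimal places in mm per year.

1.042 mm per year

True growth line count = 144 − 14 = 130.
Dividing by 2 growth lines per year: 130 / 2 = 65 years.
Mean rate = 67.7 mm / 65 years ≈ 1.042 mm per year.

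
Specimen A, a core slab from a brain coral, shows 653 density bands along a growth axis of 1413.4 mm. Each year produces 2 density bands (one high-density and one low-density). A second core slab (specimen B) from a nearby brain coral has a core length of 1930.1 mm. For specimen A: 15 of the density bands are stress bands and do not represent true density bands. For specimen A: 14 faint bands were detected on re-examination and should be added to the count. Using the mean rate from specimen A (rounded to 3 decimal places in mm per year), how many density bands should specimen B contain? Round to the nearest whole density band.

Specimen A: correcting the raw count gives 653 − 15 + 14 = 652 true density bands.
Specimen A: dividing by 2 density bands per year: 652 / 2 = 326 years.
A: Extension rate ≈ 1413.4 / 326 = 4.336 mm/year.
Specimen B: 1930.1 mm / 4.336 mm per year = 445.13 years; at 2 density bands per year that is 445.13 × 2 ≈ 890 density bands.

890 density bands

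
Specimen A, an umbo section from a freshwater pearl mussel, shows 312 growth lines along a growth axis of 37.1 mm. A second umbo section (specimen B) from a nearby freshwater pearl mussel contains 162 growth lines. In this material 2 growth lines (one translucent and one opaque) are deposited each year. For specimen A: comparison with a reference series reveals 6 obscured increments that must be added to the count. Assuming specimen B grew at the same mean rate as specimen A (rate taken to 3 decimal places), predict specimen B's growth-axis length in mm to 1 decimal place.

Specimen A: adjusted count: 312 + 6 = 318 growth lines.
Specimen A: dividing by 2 growth lines per year: 318 / 2 = 159 years.
A: Extension rate ≈ 37.1 / 159 = 0.233 mm/year.
Specimen B: 162 growth lines at 2 per year is 162 / 2 = 81 years. For B, 0.233 mm/year × 81 years = 18.9 mm.

18.9 mm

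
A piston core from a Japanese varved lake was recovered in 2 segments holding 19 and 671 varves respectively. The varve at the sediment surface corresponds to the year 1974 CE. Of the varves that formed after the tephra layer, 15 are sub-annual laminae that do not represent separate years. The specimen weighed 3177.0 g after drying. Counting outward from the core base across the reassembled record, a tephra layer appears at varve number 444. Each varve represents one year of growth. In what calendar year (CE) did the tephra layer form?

1743 CE

Total varves = 19 + 671 = 690.
The tephra layer sits at varve 444 from the core base, so 690 − 444 = 246 varves formed after it.
Removing the 15 false varves leaves 246 − 15 = 231 true varves beyond the tephra layer.
Counting back 231 years from 1974 CE places the tephra layer in 1974 − 231 = 1743 CE.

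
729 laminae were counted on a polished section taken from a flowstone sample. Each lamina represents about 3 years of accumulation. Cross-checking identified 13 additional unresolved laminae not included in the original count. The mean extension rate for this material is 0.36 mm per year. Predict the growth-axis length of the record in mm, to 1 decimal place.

801.4 mm

Correcting the raw count gives 729 + 13 = 742 true laminae.
Multiplying by 3 years per lamina: 742 × 3 = 2226 years.
Length ≈ 0.36 × 2226 = 801.4 mm.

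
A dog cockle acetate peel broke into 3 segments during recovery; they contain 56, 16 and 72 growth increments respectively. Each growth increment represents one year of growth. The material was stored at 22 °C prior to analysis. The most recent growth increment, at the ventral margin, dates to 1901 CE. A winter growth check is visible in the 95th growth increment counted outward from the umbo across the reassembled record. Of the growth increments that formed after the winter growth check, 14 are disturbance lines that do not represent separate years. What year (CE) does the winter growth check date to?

1866 CE

Total growth increments = 56 + 16 + 72 = 144.
The winter growth check sits at growth increment 95 from the umbo, so 144 − 95 = 49 growth increments formed after it.
Excluding 14 false growth increments: 49 − 14 = 35.
Counting back 35 years from 1901 CE places the winter growth check in 1901 − 35 = 1866 CE.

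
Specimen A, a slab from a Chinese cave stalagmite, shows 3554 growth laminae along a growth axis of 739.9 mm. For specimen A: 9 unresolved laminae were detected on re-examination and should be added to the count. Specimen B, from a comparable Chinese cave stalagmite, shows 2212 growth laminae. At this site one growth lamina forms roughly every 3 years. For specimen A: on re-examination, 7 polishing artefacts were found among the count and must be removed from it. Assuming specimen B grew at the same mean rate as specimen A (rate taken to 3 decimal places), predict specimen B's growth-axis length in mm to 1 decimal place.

457.9 mm

Specimen A: after corrections the count is 3554 − 7 + 9 = 3556 growth laminae.
Specimen A: at 3 years per growth lamina, 3556 × 3 = 10668 years.
A: 739.9 mm over 10668 years gives 739.9 / 10668 ≈ 0.069 mm/yr.
Specimen B: at 3 years per growth lamina, 2212 × 3 = 6636 years. Length of B = 0.069 × 6636 = 457.9 mm.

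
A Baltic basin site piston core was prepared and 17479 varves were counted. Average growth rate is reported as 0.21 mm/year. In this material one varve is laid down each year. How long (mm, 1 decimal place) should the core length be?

The record spans 17479 years at 0.21 mm per year.
Predicted length = 0.21 mm/year × 17479 years = 3670.6 mm.

3670.6 mm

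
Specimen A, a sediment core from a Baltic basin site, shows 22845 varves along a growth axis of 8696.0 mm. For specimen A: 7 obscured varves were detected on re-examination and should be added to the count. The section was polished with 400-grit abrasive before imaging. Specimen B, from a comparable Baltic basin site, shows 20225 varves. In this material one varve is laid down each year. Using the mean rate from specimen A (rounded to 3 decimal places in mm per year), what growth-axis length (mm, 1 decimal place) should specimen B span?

Specimen A: after corrections the count is 22845 + 7 = 22852 varves.
A: Mean rate = 8696.0 mm / 22852 years ≈ 0.381 mm/year.
Length of B = 0.381 × 20225 = 7705.7 mm.

7705.7 mm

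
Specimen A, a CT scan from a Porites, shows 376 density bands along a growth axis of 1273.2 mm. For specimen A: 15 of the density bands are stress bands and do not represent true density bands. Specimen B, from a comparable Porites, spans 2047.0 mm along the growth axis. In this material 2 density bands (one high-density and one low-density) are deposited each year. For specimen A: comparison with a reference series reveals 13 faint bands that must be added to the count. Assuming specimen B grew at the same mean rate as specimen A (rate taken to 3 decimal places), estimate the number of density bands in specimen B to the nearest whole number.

601 density bands

Specimen A: correcting the raw count gives 376 − 15 + 13 = 374 true density bands.
Specimen A: 374 density bands at 2 per year is 374 / 2 = 187 years.
A: 1273.2 mm over 187 years gives 1273.2 / 187 ≈ 6.809 mm/yr.
For B, 2047.0 / 6.809 = 300.63 years; at 2 density bands per year that is 300.63 × 2 ≈ 601 density bands.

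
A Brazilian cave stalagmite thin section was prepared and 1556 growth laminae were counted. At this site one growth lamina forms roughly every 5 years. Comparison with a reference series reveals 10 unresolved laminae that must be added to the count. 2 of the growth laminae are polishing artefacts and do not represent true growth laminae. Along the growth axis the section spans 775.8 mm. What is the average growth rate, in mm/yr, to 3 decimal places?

0.099 mm/yr

After corrections the count is 1556 − 2 + 10 = 1564 growth laminae.
Multiplying by 5 years per growth lamina: 1564 × 5 = 7820 years.
Extension rate ≈ 775.8 / 7820 = 0.099 mm/yr.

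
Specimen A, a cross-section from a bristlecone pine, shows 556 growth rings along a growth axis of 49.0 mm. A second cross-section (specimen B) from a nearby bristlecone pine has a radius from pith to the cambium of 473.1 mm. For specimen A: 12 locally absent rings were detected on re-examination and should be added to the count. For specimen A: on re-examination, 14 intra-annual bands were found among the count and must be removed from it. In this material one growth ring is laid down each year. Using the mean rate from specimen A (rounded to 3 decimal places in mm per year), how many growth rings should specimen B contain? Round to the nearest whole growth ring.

5376 growth rings

Specimen A: adjusted count: 556 − 14 + 12 = 554 growth rings.
A: Extension rate ≈ 49.0 / 554 = 0.088 mm per year.
For B, 473.1 / 0.088 = 5376.14 years ≈ 5376 growth rings.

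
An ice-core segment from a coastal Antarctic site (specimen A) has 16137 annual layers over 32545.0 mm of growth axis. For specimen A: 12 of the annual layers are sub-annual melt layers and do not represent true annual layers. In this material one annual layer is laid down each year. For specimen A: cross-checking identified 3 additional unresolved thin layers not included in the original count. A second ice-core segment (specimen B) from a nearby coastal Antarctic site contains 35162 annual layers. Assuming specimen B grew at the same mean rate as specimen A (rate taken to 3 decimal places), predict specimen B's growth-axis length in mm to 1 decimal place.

70956.9 mm

Specimen A: adjusted count: 16137 − 12 + 3 = 16128 annual layers.
A: Extension rate ≈ 32545.0 / 16128 = 2.018 mm per year.
Length of B = 2.018 × 35162 = 70956.9 mm.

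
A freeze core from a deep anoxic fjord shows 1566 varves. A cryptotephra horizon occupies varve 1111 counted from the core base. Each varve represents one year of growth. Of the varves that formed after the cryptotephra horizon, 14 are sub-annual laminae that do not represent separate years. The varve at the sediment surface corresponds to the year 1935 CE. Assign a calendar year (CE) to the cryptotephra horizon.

1494 CE

The cryptotephra horizon sits at varve 1111 from the core base, so 1566 − 1111 = 455 varves formed after it.
455 − 14 false = 441 true varves after the cryptotephra horizon.
The varve at the sediment surface is 1935 CE, so the cryptotephra horizon dates to 1935 − 441 = 1494 CE.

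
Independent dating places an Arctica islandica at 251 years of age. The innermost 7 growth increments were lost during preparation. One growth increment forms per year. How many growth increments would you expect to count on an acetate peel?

244 growth increments

At one growth increment per year, 251 years correspond to 251 growth increments.
251 − 7 missed = 244 growth increments expected in the prepared section.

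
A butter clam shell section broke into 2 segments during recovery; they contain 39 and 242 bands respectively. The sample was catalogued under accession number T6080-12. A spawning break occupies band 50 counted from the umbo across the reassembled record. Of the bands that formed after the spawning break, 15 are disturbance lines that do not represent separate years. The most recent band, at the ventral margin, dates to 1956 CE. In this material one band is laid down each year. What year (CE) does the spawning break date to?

1740 CE

Total bands = 39 + 242 = 281.
281 − 50 = 231 bands lie beyond the spawning break toward the ventral margin.
Removing the 15 false bands leaves 231 − 15 = 216 true bands beyond the spawning break.
1956 − 216 = 1740 CE.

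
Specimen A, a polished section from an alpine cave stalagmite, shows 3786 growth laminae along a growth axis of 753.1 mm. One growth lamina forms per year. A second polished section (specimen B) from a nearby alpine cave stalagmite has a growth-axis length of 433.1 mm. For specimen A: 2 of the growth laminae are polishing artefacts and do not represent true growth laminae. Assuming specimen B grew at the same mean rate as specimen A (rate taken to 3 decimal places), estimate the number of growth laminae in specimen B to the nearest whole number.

Specimen A: after corrections the count is 3786 − 2 = 3784 growth laminae.
A: Mean rate = 753.1 mm / 3784 years ≈ 0.199 mm/yr.
Specimen B: 433.1 mm / 0.199 mm per year = 2176.38 years ≈ 2176 growth laminae.

2176 growth laminae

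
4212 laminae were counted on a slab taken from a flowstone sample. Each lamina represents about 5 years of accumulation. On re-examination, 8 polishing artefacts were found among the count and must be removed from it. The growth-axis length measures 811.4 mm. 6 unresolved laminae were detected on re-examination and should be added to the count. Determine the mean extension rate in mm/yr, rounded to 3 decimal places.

0.039 mm/yr

Correcting the raw count gives 4212 − 8 + 6 = 4210 true laminae.
4210 laminae at 5 years each span 4210 × 5 = 21050 years.
Mean rate = 811.4 mm / 21050 years ≈ 0.039 mm/yr.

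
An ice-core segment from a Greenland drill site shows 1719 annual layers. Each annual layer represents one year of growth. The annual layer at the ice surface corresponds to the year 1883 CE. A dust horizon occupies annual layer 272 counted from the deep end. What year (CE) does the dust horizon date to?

436 CE

The dust horizon sits at annual layer 272 from the deep end, so 1719 − 272 = 1447 annual layers formed after it.
1883 − 1447 = 436 CE.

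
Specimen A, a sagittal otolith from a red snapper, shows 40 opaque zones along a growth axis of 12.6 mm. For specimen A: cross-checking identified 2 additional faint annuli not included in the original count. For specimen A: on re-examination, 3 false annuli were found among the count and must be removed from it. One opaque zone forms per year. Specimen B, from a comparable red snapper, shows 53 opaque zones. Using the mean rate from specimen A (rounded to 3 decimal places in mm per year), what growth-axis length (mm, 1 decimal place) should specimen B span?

17.1 mm

Specimen A: correcting the raw count gives 40 − 3 + 2 = 39 true opaque zones.
A: Extension rate ≈ 12.6 / 39 = 0.323 mm per year.
Length of B = 0.323 × 53 = 17.1 mm.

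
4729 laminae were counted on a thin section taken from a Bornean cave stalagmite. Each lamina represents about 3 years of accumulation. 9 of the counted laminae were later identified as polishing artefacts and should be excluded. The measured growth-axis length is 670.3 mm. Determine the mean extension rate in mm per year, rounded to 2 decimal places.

True lamina count = 4729 − 9 = 4720.
At 3 years per lamina, 4720 × 3 = 14160 years.
Extension rate ≈ 670.3 / 14160 = 0.05 mm per year.

0.05 mm per year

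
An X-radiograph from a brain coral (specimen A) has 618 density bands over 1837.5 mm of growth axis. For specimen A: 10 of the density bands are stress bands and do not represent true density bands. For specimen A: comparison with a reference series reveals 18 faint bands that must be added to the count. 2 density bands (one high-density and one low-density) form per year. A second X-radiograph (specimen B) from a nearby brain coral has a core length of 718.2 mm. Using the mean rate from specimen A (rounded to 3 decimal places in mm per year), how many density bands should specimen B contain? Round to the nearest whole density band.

Specimen A: correcting the raw count gives 618 − 10 + 18 = 626 true density bands.
Specimen A: 626 density bands at 2 per year is 626 / 2 = 313 years.
A: Mean rate = 1837.5 mm / 313 years ≈ 5.871 mm/year.
For B, 718.2 / 5.871 = 122.33 years; at 2 density bands per year that is 122.33 × 2 ≈ 245 density bands.

245 density bands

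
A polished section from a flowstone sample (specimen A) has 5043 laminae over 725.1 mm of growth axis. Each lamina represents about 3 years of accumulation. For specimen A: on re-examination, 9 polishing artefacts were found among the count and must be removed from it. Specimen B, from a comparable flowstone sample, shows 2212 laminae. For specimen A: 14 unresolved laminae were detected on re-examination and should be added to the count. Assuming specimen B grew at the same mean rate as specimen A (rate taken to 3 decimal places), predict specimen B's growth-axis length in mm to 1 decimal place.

Specimen A: after corrections the count is 5043 − 9 + 14 = 5048 laminae.
Specimen A: 5048 laminae at 3 years each span 5048 × 3 = 15144 years.
A: 725.1 mm over 15144 years gives 725.1 / 15144 ≈ 0.048 mm per year.
Specimen B: multiplying by 3 years per lamina: 2212 × 3 = 6636 years. For B, 0.048 mm/year × 6636 years = 318.5 mm.

318.5 mm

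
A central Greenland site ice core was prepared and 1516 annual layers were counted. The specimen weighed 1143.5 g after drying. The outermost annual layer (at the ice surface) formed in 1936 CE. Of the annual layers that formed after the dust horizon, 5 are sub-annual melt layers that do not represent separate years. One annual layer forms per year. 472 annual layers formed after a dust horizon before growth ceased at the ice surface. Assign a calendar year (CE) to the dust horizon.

1469 CE

There are 472 annual layers younger than the dust horizon.
Removing the 5 false annual layers leaves 472 − 5 = 467 true annual layers beyond the dust horizon.
1936 − 467 = 1469 CE.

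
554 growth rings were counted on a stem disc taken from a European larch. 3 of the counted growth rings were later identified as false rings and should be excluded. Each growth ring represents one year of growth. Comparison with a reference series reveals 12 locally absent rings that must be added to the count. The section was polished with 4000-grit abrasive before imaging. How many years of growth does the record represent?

563 years

After corrections the count is 554 − 3 + 12 = 563 growth rings.
With a one-to-one growth ring periodicity this is 563 years.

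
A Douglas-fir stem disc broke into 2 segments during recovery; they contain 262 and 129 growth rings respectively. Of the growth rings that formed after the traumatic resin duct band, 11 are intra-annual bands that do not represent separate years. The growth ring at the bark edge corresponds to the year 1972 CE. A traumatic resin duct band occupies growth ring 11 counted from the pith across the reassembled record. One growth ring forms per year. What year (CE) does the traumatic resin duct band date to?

1603 CE

Total growth rings = 262 + 129 = 391.
391 − 11 = 380 growth rings lie beyond the traumatic resin duct band toward the bark edge.
380 − 11 false = 369 true growth rings after the traumatic resin duct band.
The growth ring at the bark edge is 1972 CE, so the traumatic resin duct band dates to 1972 − 369 = 1603 CE.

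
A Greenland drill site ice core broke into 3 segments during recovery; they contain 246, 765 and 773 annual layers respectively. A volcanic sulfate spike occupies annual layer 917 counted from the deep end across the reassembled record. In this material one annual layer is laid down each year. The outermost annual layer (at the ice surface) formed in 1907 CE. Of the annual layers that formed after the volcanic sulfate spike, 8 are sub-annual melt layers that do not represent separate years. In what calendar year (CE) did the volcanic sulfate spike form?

Total annual layers = 246 + 765 + 773 = 1784.
The volcanic sulfate spike sits at annual layer 917 from the deep end, so 1784 − 917 = 867 annual layers formed after it.
Removing the 8 false annual layers leaves 867 − 8 = 859 true annual layers beyond the volcanic sulfate spike.
Counting back 859 years from 1907 CE places the volcanic sulfate spike in 1907 − 859 = 1048 CE.

1048 CE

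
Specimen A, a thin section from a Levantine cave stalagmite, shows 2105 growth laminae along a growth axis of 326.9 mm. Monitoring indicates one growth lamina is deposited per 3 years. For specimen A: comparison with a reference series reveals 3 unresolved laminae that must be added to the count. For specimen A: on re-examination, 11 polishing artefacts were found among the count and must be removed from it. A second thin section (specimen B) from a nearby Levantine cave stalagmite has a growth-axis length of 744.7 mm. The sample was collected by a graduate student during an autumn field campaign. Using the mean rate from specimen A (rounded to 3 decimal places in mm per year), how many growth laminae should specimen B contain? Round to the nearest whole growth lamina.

4774 growth laminae

Specimen A: adjusted count: 2105 − 11 + 3 = 2097 growth laminae.
Specimen A: at 3 years per growth lamina, 2097 × 3 = 6291 years.
A: Mean rate = 326.9 mm / 6291 years ≈ 0.052 mm/year.
For B, 744.7 / 0.052 = 14321.15 years; at 3 years per growth lamina that is 14321.15 / 3 ≈ 4774 growth laminae.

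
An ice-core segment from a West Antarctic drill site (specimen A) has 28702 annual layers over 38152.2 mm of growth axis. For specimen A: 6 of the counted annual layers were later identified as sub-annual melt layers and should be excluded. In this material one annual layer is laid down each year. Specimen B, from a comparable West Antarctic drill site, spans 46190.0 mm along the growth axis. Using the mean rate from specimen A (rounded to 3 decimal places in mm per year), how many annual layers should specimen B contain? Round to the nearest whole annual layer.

Specimen A: true annual layer count = 28702 − 6 = 28696.
A: Extension rate ≈ 38152.2 / 28696 = 1.330 mm/year.
Specimen B: 46190.0 mm / 1.330 mm per year = 34729.32 years ≈ 34729 annual layers.

34729 annual layers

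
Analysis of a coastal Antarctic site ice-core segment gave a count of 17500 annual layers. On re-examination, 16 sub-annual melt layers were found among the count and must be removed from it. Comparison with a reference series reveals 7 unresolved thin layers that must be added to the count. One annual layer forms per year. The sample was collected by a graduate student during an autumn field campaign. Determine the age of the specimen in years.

17491 years

Adjusted count: 17500 − 16 + 7 = 17491 annual layers.
At one annual layer per year, that is 17491 years.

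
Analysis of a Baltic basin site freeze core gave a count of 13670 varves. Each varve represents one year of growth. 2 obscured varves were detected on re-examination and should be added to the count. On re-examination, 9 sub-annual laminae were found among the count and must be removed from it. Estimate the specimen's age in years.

Correcting the raw count gives 13670 − 9 + 2 = 13663 true varves.
At one varve per year, that is 13663 years.

13663 years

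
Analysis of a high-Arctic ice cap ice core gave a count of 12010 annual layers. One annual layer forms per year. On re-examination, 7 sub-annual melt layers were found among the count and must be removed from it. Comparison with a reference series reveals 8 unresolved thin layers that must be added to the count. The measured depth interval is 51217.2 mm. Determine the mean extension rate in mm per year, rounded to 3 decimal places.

Adjusted count: 12010 − 7 + 8 = 12011 annual layers.
Extension rate ≈ 51217.2 / 12011 = 4.264 mm per year.

4.264 mm per year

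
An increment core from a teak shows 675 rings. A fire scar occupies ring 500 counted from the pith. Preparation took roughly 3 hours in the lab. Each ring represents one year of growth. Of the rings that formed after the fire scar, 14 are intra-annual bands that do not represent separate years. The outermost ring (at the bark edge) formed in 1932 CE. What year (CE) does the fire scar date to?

1771 CE

Between ring 500 and the bark edge there are 675 − 500 = 175 rings.
Excluding 14 false rings: 175 − 14 = 161.
1932 − 161 = 1771 CE.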